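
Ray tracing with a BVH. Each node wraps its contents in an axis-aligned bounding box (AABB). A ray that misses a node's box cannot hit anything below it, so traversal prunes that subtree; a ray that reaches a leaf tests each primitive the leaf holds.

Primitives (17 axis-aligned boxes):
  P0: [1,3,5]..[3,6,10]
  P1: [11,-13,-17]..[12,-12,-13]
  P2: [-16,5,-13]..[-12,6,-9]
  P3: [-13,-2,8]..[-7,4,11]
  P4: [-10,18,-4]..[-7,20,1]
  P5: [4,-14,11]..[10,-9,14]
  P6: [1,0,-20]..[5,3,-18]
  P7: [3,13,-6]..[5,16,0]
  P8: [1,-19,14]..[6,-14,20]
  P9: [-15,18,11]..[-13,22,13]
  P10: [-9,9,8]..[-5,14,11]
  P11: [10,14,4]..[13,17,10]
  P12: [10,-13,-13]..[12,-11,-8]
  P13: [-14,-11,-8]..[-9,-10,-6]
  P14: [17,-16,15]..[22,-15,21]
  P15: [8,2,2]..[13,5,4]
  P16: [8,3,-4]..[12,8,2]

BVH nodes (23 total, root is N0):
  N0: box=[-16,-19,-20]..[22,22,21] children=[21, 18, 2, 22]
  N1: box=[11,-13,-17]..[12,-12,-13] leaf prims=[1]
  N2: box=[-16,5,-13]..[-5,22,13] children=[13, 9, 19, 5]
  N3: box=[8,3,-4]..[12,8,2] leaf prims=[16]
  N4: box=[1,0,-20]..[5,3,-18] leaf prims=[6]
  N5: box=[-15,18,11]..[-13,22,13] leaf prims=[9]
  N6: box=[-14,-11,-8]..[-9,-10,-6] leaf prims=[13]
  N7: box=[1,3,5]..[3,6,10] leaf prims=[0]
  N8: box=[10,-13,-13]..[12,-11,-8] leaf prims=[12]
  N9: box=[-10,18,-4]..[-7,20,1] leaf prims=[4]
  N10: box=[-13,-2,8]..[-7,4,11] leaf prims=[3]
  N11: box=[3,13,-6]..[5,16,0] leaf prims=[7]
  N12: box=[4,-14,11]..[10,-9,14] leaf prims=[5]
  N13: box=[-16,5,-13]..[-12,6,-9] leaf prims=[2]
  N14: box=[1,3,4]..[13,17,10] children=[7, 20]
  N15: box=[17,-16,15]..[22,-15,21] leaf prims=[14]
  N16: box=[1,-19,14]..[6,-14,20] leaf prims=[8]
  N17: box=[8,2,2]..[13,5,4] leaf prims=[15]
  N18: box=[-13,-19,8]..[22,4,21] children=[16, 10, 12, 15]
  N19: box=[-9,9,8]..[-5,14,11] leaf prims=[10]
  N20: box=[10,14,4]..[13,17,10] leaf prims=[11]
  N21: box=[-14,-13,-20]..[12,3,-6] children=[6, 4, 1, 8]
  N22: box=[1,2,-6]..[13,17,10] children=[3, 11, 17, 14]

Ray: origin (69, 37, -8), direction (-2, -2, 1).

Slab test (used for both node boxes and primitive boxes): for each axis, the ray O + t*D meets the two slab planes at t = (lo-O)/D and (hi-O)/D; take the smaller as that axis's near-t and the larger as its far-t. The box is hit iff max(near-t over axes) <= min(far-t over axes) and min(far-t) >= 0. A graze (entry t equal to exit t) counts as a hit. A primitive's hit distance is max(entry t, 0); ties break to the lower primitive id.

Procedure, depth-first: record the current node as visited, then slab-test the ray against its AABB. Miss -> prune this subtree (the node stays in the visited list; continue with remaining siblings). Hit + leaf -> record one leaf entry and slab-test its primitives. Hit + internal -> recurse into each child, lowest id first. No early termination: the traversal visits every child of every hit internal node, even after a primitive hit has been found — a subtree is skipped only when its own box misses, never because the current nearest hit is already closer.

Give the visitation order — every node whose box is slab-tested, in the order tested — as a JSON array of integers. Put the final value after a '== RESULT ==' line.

Walk:
N0 x:[47/2,85/2] y:[15/2,28] z:[-12,29] -> hit [47/2,28], descend [2, 18, 21, 22]
  N2 x:[37,85/2] y:[15/2,16] z:[-5,21] -> miss, prune
  N18 x:[47/2,41] y:[33/2,28] z:[16,29] -> hit [47/2,28], descend [10, 12, 15, 16]
    N10 x:[38,41] y:[33/2,39/2] z:[16,19] -> miss, prune
    N12 x:[59/2,65/2] y:[23,51/2] z:[19,22] -> miss, prune
    N15 x:[47/2,26] y:[26,53/2] z:[23,29] -> hit [26,26] leaf, test {P14@t=26}
    N16 x:[63/2,34] y:[51/2,28] z:[22,28] -> miss, prune
  N21 x:[57/2,83/2] y:[17,25] z:[-12,2] -> miss, prune
  N22 x:[28,34] y:[10,35/2] z:[2,18] -> miss, prune

9 AABB tests over nodes [0, 2, 18, 10, 12, 15, 16, 21, 22]; 1 leaf entered; closest P14.

== RESULT ==
[0, 2, 18, 10, 12, 15, 16, 21, 22]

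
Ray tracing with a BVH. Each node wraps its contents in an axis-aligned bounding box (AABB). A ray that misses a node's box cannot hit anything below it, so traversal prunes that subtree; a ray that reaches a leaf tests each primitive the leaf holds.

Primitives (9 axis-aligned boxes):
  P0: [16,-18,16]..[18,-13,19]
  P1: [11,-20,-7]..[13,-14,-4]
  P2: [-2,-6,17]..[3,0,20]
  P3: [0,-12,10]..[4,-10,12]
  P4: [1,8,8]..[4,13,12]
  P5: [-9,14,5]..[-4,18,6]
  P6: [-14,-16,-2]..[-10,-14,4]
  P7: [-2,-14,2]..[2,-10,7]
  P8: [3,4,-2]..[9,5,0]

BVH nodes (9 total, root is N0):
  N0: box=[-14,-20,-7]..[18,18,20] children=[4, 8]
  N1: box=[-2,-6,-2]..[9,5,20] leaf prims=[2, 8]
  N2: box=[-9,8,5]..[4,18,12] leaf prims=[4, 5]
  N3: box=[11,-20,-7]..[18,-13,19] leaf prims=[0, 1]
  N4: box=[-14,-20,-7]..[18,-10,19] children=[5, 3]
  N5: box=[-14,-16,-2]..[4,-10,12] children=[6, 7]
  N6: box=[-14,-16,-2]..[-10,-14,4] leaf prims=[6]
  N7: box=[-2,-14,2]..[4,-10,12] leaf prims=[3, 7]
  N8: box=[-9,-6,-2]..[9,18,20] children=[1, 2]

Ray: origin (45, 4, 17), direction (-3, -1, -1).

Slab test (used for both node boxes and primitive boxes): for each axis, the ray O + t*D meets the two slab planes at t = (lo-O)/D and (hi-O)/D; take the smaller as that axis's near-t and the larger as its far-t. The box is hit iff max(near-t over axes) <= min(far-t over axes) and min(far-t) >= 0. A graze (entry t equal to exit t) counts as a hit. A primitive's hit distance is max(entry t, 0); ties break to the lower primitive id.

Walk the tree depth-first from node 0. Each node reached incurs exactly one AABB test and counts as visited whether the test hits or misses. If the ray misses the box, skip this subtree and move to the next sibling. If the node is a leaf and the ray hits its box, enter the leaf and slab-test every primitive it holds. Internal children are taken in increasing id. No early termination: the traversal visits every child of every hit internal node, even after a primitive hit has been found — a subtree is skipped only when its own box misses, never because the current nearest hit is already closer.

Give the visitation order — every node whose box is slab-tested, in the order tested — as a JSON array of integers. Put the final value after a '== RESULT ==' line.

Traverse from the root:
N0 x:[9,59/3] y:[-14,24] z:[-3,24] -> hit [9,59/3], descend [4, 8]
  N4 x:[9,59/3] y:[14,24] z:[-2,24] -> hit [14,59/3], descend [3, 5]
    N3 x:[9,34/3] y:[17,24] z:[-2,24] -> miss, prune
    N5 x:[41/3,59/3] y:[14,20] z:[5,19] -> hit [14,19], descend [6, 7]
      N6 x:[55/3,59/3] y:[18,20] z:[13,19] -> hit [55/3,19] leaf, test {P6@t=55/3}
      N7 x:[41/3,47/3] y:[14,18] z:[5,15] -> hit [14,15] leaf, test {P3(miss), P7@t=43/3}
  N8 x:[12,18] y:[-14,10] z:[-3,19] -> miss, prune

order=[0, 4, 3, 5, 6, 7, 8]  |boxes|=7  |leaves|=2  hit=P7

== RESULT ==
[0, 4, 3, 5, 6, 7, 8]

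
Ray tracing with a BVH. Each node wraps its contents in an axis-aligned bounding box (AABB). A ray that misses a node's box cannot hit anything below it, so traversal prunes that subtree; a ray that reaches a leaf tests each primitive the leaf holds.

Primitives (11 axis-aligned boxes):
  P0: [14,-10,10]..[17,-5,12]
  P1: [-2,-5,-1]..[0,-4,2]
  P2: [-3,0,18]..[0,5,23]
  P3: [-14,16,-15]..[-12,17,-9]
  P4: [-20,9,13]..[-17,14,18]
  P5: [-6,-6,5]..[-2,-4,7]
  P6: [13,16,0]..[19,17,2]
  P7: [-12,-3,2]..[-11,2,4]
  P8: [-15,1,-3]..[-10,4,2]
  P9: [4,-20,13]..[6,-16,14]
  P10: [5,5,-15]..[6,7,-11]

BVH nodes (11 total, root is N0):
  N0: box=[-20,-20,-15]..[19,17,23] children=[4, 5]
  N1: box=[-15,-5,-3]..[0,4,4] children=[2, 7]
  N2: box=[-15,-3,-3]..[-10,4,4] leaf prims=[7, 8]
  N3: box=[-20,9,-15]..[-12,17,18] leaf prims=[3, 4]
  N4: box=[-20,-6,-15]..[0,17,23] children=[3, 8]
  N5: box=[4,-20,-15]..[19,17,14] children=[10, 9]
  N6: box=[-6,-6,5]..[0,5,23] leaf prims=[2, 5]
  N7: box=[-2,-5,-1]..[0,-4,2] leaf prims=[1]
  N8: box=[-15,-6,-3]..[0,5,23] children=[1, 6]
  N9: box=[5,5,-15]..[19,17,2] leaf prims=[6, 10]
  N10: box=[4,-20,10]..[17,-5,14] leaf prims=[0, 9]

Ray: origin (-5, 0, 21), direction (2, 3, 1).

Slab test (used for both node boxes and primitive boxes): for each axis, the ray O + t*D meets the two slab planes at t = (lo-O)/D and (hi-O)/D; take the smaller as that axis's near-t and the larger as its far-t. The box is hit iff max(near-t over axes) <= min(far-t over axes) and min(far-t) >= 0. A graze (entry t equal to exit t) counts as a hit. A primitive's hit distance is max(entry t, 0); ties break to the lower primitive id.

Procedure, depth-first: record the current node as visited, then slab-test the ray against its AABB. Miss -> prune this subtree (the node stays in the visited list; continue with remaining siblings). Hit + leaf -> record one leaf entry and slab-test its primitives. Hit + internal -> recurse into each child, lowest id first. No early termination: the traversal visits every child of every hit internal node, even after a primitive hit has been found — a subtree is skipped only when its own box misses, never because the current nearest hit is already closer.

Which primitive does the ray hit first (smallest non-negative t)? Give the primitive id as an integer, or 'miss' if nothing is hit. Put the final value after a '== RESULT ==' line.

Walk:
N0 x:[-15/2,12] y:[-20/3,17/3] z:[-36,2] -> hit [-20/3,2], descend [4, 5]
  N4 x:[-15/2,5/2] y:[-2,17/3] z:[-36,2] -> hit [-2,2], descend [3, 8]
    N3 x:[-15/2,-7/2] y:[3,17/3] z:[-36,-3] -> miss, prune
    N8 x:[-5,5/2] y:[-2,5/3] z:[-24,2] -> hit [-2,5/3], descend [1, 6]
      N1 x:[-5,5/2] y:[-5/3,4/3] z:[-24,-17] -> miss, prune
      N6 x:[-1/2,5/2] y:[-2,5/3] z:[-16,2] -> hit [-1/2,5/3] leaf, test {P2@t=1, P5(miss)}
  N5 x:[9/2,12] y:[-20/3,17/3] z:[-36,-7] -> miss, prune

7 AABB tests over nodes [0, 4, 3, 8, 1, 6, 5]; 1 leaf entered; closest P2.

== RESULT ==
2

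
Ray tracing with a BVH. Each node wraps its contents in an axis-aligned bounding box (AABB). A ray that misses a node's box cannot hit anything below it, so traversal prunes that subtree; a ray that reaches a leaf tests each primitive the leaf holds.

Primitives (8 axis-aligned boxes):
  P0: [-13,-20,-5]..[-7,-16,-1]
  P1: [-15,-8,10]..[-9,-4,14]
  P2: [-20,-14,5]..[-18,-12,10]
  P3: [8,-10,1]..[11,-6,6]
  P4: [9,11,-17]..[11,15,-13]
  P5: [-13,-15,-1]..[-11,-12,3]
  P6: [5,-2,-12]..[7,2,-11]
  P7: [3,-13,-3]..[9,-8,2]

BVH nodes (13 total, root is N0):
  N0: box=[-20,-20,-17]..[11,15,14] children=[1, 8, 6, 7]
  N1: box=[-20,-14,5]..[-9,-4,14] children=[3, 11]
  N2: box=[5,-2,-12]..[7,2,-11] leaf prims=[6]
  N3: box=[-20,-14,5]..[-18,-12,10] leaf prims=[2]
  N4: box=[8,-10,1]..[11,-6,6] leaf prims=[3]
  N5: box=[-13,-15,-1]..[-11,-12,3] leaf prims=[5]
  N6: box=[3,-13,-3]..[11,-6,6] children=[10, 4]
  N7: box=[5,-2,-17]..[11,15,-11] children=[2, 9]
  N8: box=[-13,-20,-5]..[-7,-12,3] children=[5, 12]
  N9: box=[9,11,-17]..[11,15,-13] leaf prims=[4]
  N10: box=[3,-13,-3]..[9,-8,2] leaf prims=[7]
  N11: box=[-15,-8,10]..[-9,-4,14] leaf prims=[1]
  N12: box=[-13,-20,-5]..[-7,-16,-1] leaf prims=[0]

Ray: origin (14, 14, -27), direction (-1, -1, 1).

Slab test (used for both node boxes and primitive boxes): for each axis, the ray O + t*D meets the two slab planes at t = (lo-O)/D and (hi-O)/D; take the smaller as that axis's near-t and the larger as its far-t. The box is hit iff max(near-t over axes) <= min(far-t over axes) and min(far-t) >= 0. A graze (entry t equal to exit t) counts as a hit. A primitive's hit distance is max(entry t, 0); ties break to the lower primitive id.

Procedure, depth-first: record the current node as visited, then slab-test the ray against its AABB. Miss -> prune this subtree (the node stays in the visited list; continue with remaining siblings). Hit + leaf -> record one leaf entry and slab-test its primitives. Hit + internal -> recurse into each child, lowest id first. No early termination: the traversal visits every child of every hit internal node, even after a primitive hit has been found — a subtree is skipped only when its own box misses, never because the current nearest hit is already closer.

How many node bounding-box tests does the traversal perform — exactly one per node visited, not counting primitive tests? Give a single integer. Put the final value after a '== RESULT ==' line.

Traverse from the root:
N0 x:[3,34] y:[-1,34] z:[10,41] -> hit [10,34], descend [1, 6, 7, 8]
  N1 x:[23,34] y:[18,28] z:[32,41] -> miss, prune
  N6 x:[3,11] y:[20,27] z:[24,33] -> miss, prune
  N7 x:[3,9] y:[-1,16] z:[10,16] -> miss, prune
  N8 x:[21,27] y:[26,34] z:[22,30] -> hit [26,27], descend [5, 12]
    N5 x:[25,27] y:[26,29] z:[26,30] -> hit [26,27] leaf, test {P5@t=26}
    N12 x:[21,27] y:[30,34] z:[22,26] -> miss, prune

Summary -> nodes [0, 1, 6, 7, 8, 5, 12]; box-tests=7; leaf-entries=1; first=P5

== RESULT ==
7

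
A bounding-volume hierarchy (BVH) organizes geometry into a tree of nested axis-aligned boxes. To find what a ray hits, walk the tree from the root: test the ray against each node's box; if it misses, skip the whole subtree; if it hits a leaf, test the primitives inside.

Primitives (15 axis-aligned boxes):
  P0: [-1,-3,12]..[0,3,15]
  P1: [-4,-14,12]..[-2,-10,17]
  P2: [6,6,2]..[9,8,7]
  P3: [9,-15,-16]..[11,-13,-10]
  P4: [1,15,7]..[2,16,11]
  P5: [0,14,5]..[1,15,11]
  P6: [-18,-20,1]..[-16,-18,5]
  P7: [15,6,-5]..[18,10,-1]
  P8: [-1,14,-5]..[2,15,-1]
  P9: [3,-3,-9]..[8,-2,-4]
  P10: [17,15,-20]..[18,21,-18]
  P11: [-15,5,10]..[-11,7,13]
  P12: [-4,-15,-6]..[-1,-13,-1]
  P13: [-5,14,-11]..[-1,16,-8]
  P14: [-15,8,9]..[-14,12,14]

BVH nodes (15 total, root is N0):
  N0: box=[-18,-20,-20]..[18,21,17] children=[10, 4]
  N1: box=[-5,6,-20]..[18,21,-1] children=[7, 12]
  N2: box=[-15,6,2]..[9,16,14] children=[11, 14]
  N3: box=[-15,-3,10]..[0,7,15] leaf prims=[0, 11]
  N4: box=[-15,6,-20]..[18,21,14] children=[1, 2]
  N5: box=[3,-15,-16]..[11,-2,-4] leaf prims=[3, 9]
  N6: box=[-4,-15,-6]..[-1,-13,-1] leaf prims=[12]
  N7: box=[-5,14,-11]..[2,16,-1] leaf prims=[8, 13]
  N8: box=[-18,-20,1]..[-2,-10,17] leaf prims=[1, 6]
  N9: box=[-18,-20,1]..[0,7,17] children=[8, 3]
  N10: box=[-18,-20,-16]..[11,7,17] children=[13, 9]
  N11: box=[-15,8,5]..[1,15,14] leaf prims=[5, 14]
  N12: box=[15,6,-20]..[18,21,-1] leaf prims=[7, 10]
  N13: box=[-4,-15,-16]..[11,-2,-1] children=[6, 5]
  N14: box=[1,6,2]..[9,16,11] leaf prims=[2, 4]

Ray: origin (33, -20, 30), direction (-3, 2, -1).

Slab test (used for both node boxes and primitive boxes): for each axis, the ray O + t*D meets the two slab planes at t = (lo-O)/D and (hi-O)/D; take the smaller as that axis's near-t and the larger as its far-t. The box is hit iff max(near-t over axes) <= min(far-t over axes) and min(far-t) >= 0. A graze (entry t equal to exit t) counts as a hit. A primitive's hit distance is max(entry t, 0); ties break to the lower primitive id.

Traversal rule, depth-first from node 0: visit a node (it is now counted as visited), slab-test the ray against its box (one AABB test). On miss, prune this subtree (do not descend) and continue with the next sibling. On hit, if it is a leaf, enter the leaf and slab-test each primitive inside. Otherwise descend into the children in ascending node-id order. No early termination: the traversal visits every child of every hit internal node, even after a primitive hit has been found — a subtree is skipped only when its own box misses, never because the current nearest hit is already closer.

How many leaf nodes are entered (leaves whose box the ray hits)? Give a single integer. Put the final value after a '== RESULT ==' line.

Trace the traversal:
N0 x:[5,17] y:[0,41/2] z:[13,50] -> hit [13,17], descend [4, 10]
  N4 x:[5,16] y:[13,41/2] z:[16,50] -> hit [16,16], descend [1, 2]
    N1 x:[5,38/3] y:[13,41/2] z:[31,50] -> miss, prune
    N2 x:[8,16] y:[13,18] z:[16,28] -> hit [16,16], descend [11, 14]
      N11 x:[32/3,16] y:[14,35/2] z:[16,25] -> hit [16,16] leaf, test {P5(miss), P14@t=16}
      N14 x:[8,32/3] y:[13,18] z:[19,28] -> miss, prune
  N10 x:[22/3,17] y:[0,27/2] z:[13,46] -> hit [13,27/2], descend [9, 13]
    N9 x:[11,17] y:[0,27/2] z:[13,29] -> hit [13,27/2], descend [3, 8]
      N3 x:[11,16] y:[17/2,27/2] z:[15,20] -> miss, prune
      N8 x:[35/3,17] y:[0,5] z:[13,29] -> miss, prune
    N13 x:[22/3,37/3] y:[5/2,9] z:[31,46] -> miss, prune

Visited [0, 4, 1, 2, 11, 14, 10, 9, 3, 8, 13]. Tests: 11 box, 1 leaf. Nearest: P14.

== RESULT ==
1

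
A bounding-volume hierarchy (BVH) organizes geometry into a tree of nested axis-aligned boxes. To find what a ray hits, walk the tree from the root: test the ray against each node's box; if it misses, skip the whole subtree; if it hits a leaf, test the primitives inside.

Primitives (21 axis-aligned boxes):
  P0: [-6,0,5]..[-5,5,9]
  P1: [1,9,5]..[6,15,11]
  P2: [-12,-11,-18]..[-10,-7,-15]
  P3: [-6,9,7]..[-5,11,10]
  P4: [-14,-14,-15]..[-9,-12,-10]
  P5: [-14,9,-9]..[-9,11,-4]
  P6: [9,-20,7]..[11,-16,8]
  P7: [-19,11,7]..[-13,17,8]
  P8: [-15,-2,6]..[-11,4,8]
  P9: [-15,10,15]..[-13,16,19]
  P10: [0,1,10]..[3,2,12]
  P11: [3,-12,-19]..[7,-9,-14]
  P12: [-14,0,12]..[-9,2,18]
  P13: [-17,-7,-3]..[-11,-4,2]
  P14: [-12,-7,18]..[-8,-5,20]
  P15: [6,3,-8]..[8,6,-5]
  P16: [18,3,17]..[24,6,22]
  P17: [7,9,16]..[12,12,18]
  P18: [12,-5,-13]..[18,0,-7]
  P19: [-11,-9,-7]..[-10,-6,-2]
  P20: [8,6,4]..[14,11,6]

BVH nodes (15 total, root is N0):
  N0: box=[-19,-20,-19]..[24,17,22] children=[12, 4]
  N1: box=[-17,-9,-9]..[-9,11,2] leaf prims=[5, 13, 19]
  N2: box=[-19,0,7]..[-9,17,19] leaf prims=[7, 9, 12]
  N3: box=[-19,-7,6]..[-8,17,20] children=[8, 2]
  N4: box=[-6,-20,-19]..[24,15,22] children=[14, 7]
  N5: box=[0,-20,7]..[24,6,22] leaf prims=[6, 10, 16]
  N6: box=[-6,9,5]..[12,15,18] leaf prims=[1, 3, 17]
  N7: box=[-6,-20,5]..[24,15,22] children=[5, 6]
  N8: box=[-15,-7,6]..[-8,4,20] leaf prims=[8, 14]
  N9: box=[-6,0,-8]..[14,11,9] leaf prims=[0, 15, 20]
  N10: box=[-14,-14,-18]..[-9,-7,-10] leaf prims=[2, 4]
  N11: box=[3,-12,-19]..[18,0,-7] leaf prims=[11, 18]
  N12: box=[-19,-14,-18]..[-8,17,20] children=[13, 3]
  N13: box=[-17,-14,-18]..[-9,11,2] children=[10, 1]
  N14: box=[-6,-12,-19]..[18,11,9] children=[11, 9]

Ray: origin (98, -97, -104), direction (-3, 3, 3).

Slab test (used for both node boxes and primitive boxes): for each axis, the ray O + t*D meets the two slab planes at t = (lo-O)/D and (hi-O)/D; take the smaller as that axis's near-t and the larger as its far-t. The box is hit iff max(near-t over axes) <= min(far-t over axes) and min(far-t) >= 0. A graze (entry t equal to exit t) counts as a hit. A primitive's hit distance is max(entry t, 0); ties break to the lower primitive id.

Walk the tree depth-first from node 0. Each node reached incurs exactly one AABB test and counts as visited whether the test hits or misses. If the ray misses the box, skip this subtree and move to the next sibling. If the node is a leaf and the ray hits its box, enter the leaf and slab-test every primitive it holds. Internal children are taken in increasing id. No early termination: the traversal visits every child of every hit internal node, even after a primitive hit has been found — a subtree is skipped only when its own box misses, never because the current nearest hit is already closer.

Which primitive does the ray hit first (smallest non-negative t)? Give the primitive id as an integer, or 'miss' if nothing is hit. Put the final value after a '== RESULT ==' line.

Traverse from the root:
N0 x:[74/3,39] y:[77/3,38] z:[85/3,42] -> hit [85/3,38], descend [4, 12]
  N4 x:[74/3,104/3] y:[77/3,112/3] z:[85/3,42] -> hit [85/3,104/3], descend [7, 14]
    N7 x:[74/3,104/3] y:[77/3,112/3] z:[109/3,42] -> miss, prune
    N14 x:[80/3,104/3] y:[85/3,36] z:[85/3,113/3] -> hit [85/3,104/3], descend [9, 11]
      N9 x:[28,104/3] y:[97/3,36] z:[32,113/3] -> hit [97/3,104/3] leaf, test {P0(miss), P15(miss), P20(miss)}
      N11 x:[80/3,95/3] y:[85/3,97/3] z:[85/3,97/3] -> hit [85/3,95/3] leaf, test {P11(miss), P18(miss)}
  N12 x:[106/3,39] y:[83/3,38] z:[86/3,124/3] -> hit [106/3,38], descend [3, 13]
    N3 x:[106/3,39] y:[30,38] z:[110/3,124/3] -> hit [110/3,38], descend [2, 8]
      N2 x:[107/3,39] y:[97/3,38] z:[37,41] -> hit [37,38] leaf, test {P7@t=37, P9(miss), P12(miss)}
      N8 x:[106/3,113/3] y:[30,101/3] z:[110/3,124/3] -> miss, prune
    N13 x:[107/3,115/3] y:[83/3,36] z:[86/3,106/3] -> miss, prune

order=[0, 4, 7, 14, 9, 11, 12, 3, 2, 8, 13]  |boxes|=11  |leaves|=3  hit=P7

== RESULT ==
7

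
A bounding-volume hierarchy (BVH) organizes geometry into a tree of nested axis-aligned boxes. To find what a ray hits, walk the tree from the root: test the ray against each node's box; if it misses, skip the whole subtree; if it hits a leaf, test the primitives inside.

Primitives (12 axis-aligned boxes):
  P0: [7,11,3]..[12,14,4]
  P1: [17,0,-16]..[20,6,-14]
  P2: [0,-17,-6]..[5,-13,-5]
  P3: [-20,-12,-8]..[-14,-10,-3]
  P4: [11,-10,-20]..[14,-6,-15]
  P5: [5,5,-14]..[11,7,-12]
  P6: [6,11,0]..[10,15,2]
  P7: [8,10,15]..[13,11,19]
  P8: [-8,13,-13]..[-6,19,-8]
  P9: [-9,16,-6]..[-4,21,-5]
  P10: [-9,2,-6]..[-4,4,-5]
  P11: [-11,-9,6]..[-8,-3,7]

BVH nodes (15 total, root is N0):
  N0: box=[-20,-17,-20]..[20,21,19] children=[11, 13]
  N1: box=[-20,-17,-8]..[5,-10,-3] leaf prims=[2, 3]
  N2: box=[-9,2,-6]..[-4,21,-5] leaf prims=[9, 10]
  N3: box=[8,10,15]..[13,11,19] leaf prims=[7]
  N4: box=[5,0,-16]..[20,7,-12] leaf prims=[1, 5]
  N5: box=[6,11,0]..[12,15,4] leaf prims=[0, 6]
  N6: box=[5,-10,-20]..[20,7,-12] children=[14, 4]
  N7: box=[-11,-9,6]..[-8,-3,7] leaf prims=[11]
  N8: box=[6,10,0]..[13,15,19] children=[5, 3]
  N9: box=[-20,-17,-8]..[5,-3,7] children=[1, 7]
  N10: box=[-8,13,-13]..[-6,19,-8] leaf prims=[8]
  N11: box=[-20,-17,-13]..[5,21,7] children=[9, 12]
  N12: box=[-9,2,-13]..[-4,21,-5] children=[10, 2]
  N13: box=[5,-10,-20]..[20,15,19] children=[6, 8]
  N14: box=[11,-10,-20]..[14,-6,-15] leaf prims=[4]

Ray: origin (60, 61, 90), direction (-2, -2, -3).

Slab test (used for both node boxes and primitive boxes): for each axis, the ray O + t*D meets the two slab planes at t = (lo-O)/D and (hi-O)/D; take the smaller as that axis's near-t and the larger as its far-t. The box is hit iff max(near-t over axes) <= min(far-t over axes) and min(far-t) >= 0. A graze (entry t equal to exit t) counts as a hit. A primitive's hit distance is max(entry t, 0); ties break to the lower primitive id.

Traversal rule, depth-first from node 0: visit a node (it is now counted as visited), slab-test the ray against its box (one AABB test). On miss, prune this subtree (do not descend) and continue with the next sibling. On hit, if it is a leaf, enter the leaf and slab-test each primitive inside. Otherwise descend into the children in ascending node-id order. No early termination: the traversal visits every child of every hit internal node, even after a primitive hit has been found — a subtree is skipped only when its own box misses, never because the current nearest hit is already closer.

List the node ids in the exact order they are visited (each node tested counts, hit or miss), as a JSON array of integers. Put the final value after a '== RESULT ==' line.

Trace the traversal:
N0 x:[20,40] y:[20,39] z:[71/3,110/3] -> hit [71/3,110/3], descend [11, 13]
  N11 x:[55/2,40] y:[20,39] z:[83/3,103/3] -> hit [83/3,103/3], descend [9, 12]
    N9 x:[55/2,40] y:[32,39] z:[83/3,98/3] -> hit [32,98/3], descend [1, 7]
      N1 x:[55/2,40] y:[71/2,39] z:[31,98/3] -> miss, prune
      N7 x:[34,71/2] y:[32,35] z:[83/3,28] -> miss, prune
    N12 x:[32,69/2] y:[20,59/2] z:[95/3,103/3] -> miss, prune
  N13 x:[20,55/2] y:[23,71/2] z:[71/3,110/3] -> hit [71/3,55/2], descend [6, 8]
    N6 x:[20,55/2] y:[27,71/2] z:[34,110/3] -> miss, prune
    N8 x:[47/2,27] y:[23,51/2] z:[71/3,30] -> hit [71/3,51/2], descend [3, 5]
      N3 x:[47/2,26] y:[25,51/2] z:[71/3,25] -> hit [25,25] leaf, test {P7@t=25}
      N5 x:[24,27] y:[23,25] z:[86/3,30] -> miss, prune

Summary -> nodes [0, 11, 9, 1, 7, 12, 13, 6, 8, 3, 5]; box-tests=11; leaf-entries=1; first=P7

== RESULT ==
[0, 11, 9, 1, 7, 12, 13, 6, 8, 3, 5]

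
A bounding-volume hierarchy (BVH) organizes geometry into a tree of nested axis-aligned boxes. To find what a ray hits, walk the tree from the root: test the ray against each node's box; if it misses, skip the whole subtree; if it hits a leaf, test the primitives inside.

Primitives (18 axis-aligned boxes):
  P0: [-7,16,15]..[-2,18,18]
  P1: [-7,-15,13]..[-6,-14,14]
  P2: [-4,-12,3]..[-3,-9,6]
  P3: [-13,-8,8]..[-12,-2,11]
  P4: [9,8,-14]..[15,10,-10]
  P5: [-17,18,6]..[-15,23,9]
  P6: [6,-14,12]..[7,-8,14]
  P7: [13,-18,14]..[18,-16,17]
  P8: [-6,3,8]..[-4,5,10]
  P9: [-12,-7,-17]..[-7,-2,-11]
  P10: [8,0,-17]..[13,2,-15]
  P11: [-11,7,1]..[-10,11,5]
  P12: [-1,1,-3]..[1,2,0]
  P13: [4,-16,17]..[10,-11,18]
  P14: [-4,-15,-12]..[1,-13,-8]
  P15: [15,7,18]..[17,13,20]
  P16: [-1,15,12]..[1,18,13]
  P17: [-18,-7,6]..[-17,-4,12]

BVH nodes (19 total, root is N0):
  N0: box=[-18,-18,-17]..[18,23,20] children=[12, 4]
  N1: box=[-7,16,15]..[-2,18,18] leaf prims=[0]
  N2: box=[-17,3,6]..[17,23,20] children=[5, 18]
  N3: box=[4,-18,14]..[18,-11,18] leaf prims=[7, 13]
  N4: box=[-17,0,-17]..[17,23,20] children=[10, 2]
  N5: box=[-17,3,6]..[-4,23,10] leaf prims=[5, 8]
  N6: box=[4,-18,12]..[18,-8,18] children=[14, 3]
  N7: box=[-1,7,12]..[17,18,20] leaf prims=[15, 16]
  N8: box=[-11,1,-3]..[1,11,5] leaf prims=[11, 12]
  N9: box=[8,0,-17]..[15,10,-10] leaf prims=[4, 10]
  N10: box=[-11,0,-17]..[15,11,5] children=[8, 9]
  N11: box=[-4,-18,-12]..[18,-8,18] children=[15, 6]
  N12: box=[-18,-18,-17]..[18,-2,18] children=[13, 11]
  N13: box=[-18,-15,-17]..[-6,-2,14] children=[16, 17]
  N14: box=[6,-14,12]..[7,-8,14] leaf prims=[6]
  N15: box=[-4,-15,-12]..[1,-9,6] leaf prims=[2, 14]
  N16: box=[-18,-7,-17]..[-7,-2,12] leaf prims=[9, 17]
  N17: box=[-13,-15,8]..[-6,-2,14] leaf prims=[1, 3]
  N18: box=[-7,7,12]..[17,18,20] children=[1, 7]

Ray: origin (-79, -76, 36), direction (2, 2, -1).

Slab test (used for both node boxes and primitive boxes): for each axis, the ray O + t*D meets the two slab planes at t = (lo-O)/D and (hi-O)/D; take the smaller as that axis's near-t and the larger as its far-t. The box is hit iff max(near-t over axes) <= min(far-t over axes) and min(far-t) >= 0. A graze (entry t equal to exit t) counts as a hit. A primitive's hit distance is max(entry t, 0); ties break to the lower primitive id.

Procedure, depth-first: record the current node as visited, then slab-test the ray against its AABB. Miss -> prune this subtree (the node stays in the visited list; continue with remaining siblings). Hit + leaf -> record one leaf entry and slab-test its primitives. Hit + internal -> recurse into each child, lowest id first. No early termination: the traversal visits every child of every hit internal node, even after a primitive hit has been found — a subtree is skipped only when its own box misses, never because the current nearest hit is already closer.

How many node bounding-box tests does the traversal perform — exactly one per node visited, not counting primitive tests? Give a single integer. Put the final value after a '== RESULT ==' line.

Trace the traversal:
N0 x:[61/2,97/2] y:[29,99/2] z:[16,53] -> hit [61/2,97/2], descend [4, 12]
  N4 x:[31,48] y:[38,99/2] z:[16,53] -> hit [38,48], descend [2, 10]
    N2 x:[31,48] y:[79/2,99/2] z:[16,30] -> miss, prune
    N10 x:[34,47] y:[38,87/2] z:[31,53] -> hit [38,87/2], descend [8, 9]
      N8 x:[34,40] y:[77/2,87/2] z:[31,39] -> hit [77/2,39] leaf, test {P11(miss), P12@t=39}
      N9 x:[87/2,47] y:[38,43] z:[46,53] -> miss, prune
  N12 x:[61/2,97/2] y:[29,37] z:[18,53] -> hit [61/2,37], descend [11, 13]
    N11 x:[75/2,97/2] y:[29,34] z:[18,48] -> miss, prune
    N13 x:[61/2,73/2] y:[61/2,37] z:[22,53] -> hit [61/2,73/2], descend [16, 17]
      N16 x:[61/2,36] y:[69/2,37] z:[24,53] -> hit [69/2,36] leaf, test {P9(miss), P17(miss)}
      N17 x:[33,73/2] y:[61/2,37] z:[22,28] -> miss, prune

Visited [0, 4, 2, 10, 8, 9, 12, 11, 13, 16, 17]. Tests: 11 box, 2 leaf. Nearest: P12.

== RESULT ==
11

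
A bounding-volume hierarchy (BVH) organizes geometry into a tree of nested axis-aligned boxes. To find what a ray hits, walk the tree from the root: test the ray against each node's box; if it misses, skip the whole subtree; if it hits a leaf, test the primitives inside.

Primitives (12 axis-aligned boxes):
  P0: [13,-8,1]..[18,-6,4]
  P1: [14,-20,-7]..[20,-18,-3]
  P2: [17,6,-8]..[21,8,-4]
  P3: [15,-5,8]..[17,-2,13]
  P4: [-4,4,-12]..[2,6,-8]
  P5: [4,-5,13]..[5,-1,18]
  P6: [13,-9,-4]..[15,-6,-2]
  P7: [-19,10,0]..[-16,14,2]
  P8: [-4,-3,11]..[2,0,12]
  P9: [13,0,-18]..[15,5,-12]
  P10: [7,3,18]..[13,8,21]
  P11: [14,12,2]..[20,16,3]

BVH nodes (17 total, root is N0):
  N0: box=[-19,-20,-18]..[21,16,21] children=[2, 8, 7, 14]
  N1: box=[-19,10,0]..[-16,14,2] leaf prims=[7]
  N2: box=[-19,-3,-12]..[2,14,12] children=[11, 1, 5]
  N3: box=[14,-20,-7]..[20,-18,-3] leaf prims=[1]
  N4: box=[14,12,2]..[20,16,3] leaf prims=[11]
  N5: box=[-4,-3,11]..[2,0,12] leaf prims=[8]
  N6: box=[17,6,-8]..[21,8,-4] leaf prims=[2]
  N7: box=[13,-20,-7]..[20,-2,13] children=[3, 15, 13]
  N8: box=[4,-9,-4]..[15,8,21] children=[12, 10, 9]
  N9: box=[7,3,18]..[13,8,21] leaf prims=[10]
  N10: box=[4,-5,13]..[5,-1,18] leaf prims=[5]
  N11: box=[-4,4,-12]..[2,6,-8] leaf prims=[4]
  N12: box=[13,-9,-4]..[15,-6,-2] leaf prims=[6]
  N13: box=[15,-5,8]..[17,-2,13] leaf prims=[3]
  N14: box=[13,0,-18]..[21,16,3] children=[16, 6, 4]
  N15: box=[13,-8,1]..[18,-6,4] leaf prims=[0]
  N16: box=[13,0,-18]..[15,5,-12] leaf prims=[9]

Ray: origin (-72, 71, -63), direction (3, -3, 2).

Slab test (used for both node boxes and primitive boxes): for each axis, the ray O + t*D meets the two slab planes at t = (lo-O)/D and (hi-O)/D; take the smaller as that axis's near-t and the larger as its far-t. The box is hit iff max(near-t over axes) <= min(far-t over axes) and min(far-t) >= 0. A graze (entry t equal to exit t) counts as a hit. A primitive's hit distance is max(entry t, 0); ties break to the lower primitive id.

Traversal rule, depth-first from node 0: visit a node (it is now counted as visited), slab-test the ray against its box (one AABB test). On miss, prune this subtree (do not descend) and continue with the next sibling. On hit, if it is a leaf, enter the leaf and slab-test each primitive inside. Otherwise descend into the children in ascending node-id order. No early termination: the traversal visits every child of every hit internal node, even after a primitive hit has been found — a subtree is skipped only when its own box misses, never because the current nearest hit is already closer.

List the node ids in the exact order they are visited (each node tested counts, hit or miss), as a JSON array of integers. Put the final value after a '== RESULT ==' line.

Trace the traversal:
N0 x:[53/3,31] y:[55/3,91/3] z:[45/2,42] -> hit [45/2,91/3], descend [2, 7, 8, 14]
  N2 x:[53/3,74/3] y:[19,74/3] z:[51/2,75/2] -> miss, prune
  N7 x:[85/3,92/3] y:[73/3,91/3] z:[28,38] -> hit [85/3,91/3], descend [3, 13, 15]
    N3 x:[86/3,92/3] y:[89/3,91/3] z:[28,30] -> hit [89/3,30] leaf, test {P1@t=89/3}
    N13 x:[29,89/3] y:[73/3,76/3] z:[71/2,38] -> miss, prune
    N15 x:[85/3,30] y:[77/3,79/3] z:[32,67/2] -> miss, prune
  N8 x:[76/3,29] y:[21,80/3] z:[59/2,42] -> miss, prune
  N14 x:[85/3,31] y:[55/3,71/3] z:[45/2,33] -> miss, prune

Summary -> nodes [0, 2, 7, 3, 13, 15, 8, 14]; box-tests=8; leaf-entries=1; first=P1

== RESULT ==
[0, 2, 7, 3, 13, 15, 8, 14]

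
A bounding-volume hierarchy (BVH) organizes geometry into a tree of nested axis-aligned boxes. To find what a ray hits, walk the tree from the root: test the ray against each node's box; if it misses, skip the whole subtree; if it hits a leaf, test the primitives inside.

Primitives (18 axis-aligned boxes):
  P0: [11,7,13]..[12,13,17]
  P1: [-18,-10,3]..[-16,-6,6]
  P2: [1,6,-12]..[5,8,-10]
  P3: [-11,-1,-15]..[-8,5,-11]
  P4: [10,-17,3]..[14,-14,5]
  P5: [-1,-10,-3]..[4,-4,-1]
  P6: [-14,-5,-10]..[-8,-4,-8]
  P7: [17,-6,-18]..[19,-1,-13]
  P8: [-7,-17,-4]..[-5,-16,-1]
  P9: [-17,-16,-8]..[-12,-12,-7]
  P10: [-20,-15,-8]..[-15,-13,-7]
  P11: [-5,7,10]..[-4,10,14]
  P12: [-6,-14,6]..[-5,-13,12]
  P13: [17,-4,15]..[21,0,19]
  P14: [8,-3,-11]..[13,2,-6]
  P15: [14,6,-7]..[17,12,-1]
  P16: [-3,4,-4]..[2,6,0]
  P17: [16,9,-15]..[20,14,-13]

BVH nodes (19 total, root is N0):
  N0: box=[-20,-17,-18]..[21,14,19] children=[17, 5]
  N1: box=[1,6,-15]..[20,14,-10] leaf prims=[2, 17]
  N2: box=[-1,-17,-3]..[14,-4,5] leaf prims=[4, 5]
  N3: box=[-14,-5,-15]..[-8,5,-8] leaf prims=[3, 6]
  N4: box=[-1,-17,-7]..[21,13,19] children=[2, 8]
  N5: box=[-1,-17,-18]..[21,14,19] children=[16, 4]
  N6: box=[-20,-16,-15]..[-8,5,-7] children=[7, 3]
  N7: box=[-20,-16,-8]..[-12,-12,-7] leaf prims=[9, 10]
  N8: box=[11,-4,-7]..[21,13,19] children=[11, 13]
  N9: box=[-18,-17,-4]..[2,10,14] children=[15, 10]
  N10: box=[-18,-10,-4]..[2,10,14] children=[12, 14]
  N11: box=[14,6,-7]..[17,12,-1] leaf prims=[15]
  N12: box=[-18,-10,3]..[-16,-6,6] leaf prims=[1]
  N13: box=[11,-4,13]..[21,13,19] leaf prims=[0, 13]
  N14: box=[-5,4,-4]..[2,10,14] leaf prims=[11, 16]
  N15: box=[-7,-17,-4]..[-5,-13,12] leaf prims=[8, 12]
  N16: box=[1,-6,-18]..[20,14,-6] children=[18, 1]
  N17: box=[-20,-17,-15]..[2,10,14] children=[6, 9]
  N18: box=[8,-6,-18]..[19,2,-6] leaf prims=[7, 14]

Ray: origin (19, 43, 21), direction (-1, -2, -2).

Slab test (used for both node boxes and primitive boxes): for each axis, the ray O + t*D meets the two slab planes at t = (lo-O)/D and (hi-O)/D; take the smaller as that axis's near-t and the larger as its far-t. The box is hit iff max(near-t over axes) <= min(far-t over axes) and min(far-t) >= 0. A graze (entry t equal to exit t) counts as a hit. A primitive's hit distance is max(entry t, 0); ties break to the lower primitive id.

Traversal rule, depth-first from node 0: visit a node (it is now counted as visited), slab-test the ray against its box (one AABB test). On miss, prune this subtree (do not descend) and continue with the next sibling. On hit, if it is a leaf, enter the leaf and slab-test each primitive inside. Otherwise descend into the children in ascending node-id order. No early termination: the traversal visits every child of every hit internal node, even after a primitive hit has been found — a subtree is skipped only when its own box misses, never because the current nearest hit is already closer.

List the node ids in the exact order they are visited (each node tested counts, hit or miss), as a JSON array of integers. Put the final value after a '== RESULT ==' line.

Walk:
N0 x:[-2,39] y:[29/2,30] z:[1,39/2] -> hit [29/2,39/2], descend [5, 17]
  N5 x:[-2,20] y:[29/2,30] z:[1,39/2] -> hit [29/2,39/2], descend [4, 16]
    N4 x:[-2,20] y:[15,30] z:[1,14] -> miss, prune
    N16 x:[-1,18] y:[29/2,49/2] z:[27/2,39/2] -> hit [29/2,18], descend [1, 18]
      N1 x:[-1,18] y:[29/2,37/2] z:[31/2,18] -> hit [31/2,18] leaf, test {P2(miss), P17(miss)}
      N18 x:[0,11] y:[41/2,49/2] z:[27/2,39/2] -> miss, prune
  N17 x:[17,39] y:[33/2,30] z:[7/2,18] -> hit [17,18], descend [6, 9]
    N6 x:[27,39] y:[19,59/2] z:[14,18] -> miss, prune
    N9 x:[17,37] y:[33/2,30] z:[7/2,25/2] -> miss, prune

Summary -> nodes [0, 5, 4, 16, 1, 18, 17, 6, 9]; box-tests=9; leaf-entries=1; first=miss

== RESULT ==
[0, 5, 4, 16, 1, 18, 17, 6, 9]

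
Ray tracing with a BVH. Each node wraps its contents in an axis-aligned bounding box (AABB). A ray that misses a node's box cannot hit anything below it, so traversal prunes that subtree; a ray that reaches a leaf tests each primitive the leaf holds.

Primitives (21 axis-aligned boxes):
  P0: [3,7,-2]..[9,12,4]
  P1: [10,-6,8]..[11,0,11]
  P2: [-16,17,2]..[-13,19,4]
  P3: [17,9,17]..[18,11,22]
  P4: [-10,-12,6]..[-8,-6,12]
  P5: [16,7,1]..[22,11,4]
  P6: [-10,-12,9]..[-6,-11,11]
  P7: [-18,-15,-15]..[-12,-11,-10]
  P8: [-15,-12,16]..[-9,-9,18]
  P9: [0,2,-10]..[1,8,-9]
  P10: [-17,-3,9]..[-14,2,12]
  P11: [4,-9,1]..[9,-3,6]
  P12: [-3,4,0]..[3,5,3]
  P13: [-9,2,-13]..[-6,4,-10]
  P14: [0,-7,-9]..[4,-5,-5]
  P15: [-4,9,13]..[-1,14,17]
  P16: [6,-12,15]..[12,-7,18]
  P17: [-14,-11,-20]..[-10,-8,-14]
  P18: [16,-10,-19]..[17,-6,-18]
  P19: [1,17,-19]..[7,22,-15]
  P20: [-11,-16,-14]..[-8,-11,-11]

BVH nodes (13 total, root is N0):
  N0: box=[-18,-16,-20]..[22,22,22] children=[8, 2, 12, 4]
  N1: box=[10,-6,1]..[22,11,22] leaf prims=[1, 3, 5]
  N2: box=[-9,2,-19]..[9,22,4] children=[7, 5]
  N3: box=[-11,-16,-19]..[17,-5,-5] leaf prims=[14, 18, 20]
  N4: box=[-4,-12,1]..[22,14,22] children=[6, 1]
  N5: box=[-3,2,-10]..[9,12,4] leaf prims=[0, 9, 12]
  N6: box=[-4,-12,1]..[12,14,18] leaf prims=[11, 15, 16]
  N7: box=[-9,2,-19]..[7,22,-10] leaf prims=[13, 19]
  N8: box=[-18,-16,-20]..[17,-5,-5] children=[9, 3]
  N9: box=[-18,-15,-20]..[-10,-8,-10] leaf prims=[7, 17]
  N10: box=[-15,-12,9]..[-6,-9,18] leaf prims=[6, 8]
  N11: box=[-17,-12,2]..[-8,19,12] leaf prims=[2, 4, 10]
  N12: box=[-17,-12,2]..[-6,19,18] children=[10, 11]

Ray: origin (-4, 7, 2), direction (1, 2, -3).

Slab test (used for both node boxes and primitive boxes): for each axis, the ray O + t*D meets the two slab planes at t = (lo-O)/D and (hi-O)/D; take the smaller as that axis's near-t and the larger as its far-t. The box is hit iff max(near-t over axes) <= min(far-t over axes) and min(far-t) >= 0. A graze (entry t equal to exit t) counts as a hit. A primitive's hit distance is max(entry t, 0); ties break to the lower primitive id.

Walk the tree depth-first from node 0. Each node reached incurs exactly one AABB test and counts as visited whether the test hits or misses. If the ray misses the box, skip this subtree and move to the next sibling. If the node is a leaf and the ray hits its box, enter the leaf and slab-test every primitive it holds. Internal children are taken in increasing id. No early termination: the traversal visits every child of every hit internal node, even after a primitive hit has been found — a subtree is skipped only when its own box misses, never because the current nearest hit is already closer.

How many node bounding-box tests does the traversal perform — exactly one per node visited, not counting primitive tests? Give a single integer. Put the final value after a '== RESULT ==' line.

Trace the traversal:
N0 x:[-14,26] y:[-23/2,15/2] z:[-20/3,22/3] -> hit [-20/3,22/3], descend [2, 4, 8, 12]
  N2 x:[-5,13] y:[-5/2,15/2] z:[-2/3,7] -> hit [-2/3,7], descend [5, 7]
    N5 x:[1,13] y:[-5/2,5/2] z:[-2/3,4] -> hit [1,5/2] leaf, test {P0(miss), P9(miss), P12(miss)}
    N7 x:[-5,11] y:[-5/2,15/2] z:[4,7] -> hit [4,7] leaf, test {P13(miss), P19@t=17/3}
  N4 x:[0,26] y:[-19/2,7/2] z:[-20/3,1/3] -> hit [0,1/3], descend [1, 6]
    N1 x:[14,26] y:[-13/2,2] z:[-20/3,1/3] -> miss, prune
    N6 x:[0,16] y:[-19/2,7/2] z:[-16/3,1/3] -> hit [0,1/3] leaf, test {P11(miss), P15(miss), P16(miss)}
  N8 x:[-14,21] y:[-23/2,-6] z:[7/3,22/3] -> miss, prune
  N12 x:[-13,-2] y:[-19/2,6] z:[-16/3,0] -> miss, prune

Summary -> nodes [0, 2, 5, 7, 4, 1, 6, 8, 12]; box-tests=9; leaf-entries=3; first=P19

== RESULT ==
9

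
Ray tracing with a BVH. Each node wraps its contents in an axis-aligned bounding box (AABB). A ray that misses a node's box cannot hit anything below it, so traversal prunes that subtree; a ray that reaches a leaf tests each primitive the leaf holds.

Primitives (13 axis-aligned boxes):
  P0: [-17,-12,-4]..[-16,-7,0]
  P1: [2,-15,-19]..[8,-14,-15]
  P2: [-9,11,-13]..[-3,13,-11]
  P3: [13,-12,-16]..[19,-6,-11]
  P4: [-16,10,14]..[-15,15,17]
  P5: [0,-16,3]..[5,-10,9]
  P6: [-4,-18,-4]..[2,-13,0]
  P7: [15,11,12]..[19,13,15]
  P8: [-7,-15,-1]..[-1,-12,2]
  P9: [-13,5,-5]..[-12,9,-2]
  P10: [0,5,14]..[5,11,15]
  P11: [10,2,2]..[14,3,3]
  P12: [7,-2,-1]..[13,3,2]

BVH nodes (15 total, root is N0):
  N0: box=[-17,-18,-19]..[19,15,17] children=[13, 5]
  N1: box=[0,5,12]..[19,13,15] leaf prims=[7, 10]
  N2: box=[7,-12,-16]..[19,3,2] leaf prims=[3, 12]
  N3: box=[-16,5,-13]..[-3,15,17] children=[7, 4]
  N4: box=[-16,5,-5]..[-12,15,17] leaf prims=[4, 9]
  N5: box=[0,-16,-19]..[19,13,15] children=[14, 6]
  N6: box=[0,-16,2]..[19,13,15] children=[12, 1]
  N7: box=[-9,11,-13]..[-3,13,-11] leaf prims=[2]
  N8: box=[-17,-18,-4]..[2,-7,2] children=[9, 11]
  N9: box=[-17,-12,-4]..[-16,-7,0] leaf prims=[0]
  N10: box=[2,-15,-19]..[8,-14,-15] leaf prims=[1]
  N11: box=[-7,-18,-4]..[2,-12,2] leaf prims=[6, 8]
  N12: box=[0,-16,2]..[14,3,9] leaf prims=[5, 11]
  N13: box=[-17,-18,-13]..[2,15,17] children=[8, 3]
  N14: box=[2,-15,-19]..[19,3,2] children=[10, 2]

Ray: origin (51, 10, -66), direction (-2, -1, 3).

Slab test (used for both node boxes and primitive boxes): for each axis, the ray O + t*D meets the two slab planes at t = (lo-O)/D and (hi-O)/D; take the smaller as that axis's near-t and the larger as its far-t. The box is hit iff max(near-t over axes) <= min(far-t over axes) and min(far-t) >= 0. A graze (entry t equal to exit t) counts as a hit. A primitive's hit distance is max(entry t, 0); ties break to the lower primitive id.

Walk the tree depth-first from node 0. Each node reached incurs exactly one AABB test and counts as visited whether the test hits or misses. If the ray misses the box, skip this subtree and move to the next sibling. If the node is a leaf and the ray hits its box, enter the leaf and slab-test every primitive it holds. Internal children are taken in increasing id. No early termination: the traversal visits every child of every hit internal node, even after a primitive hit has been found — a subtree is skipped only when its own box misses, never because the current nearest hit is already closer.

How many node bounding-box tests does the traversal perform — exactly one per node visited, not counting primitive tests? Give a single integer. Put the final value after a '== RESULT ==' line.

Trace the traversal:
N0 x:[16,34] y:[-5,28] z:[47/3,83/3] -> hit [16,83/3], descend [5, 13]
  N5 x:[16,51/2] y:[-3,26] z:[47/3,27] -> hit [16,51/2], descend [6, 14]
    N6 x:[16,51/2] y:[-3,26] z:[68/3,27] -> hit [68/3,51/2], descend [1, 12]
      N1 x:[16,51/2] y:[-3,5] z:[26,27] -> miss, prune
      N12 x:[37/2,51/2] y:[7,26] z:[68/3,25] -> hit [68/3,25] leaf, test {P5@t=23, P11(miss)}
    N14 x:[16,49/2] y:[7,25] z:[47/3,68/3] -> hit [16,68/3], descend [2, 10]
      N2 x:[16,22] y:[7,22] z:[50/3,68/3] -> hit [50/3,22] leaf, test {P3@t=50/3, P12(miss)}
      N10 x:[43/2,49/2] y:[24,25] z:[47/3,17] -> miss, prune
  N13 x:[49/2,34] y:[-5,28] z:[53/3,83/3] -> hit [49/2,83/3], descend [3, 8]
    N3 x:[27,67/2] y:[-5,5] z:[53/3,83/3] -> miss, prune
    N8 x:[49/2,34] y:[17,28] z:[62/3,68/3] -> miss, prune

Visited [0, 5, 6, 1, 12, 14, 2, 10, 13, 3, 8]. Tests: 11 box, 2 leaf. Nearest: P3.

== RESULT ==
11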